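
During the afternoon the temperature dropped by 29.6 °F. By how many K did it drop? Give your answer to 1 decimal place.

16.4 K

Converting a difference, only the 9/5 scale factor applies: ΔK = 29.6 × 0.5556 = 16.4 K.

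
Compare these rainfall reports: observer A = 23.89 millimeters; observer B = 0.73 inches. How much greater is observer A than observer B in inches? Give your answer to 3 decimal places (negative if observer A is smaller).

0.211 in

observer A: 23.89 mm = 0.94055 in.
Difference: 0.94055 − 0.73000 = 0.211 in.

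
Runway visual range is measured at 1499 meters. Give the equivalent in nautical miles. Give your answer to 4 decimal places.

0.8094 nmi

1 m = 0.000539957 nmi, so 1499 × 0.000539957 = 0.8094 nmi.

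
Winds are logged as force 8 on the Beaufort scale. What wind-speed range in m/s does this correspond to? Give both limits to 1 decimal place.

Beaufort 8 (gale) spans 17.2–20.7 m/s.

17.2 to 20.7 m/s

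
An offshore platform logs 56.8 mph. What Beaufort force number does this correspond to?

56.8 mph = 25.4 m/s, which is Beaufort 10 (storm, 24.5–28.4 m/s).

Beaufort force 10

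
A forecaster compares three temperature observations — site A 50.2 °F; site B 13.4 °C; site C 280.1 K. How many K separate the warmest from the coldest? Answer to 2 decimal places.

site A: 50.2 °F = 10.111 °C.
site C: 280.1 K = 6.950 °C.
Spread: 13.400 − 6.950 = 6.450 °C.

6.45 K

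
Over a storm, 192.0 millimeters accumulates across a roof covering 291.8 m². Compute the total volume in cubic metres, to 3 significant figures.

1 mm over 1 m² is 1 L, so volume = 192 × 291.8 = 56025.6 L = 56.0 m³.

56.0 cubic metres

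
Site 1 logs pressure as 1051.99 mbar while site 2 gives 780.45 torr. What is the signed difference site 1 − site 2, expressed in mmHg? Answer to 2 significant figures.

site 1: 1051.99 mb = 789.057 mmHg.
Difference: 789.057 − 780.450 = 8.6 mmHg.

8.6 mmHg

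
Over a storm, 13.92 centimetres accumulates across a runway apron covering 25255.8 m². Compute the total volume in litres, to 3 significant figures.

3520000 litres

Depth: 13.92 cm × 10 = 139.2 mm.
1 mm over 1 m² is 1 L, so volume = 139.2 × 25255.8 = 3515607.4 L ≈ 3520000 L.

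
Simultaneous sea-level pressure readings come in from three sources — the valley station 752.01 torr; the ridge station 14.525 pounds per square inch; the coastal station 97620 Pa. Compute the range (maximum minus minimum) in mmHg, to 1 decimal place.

19.8 mmHg

the ridge station: 14.525 psi = 751.159 mmHg.
the coastal station: 97620 Pa = 732.210 mmHg.
Spread: 752.010 − 732.210 = 19.8 mmHg.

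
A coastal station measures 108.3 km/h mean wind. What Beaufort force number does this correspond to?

108.3 km/h = 30.1 m/s, which is Beaufort 11 (violent storm, 28.5–32.6 m/s).

Beaufort force 11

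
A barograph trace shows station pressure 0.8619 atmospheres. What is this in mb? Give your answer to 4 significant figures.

1 atm = 1013.25 mb, so 0.8619 × 1013.25 = 873.3 mb.

873.3 mb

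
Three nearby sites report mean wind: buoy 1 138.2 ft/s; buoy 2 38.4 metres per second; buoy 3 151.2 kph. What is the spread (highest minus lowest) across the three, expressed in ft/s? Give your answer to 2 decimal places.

12.22 ft/s

buoy 2: 38.4 m/s = 125.9843 ft/s.
buoy 3: 151.2 km/h = 137.7953 ft/s.
Spread: 138.2000 − 125.9843 = 12.22 ft/s.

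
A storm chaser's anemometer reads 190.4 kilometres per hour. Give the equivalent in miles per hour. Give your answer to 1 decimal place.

1 km/h = 0.621371 mph, so 190.4 × 0.621371 = 118.3 mph.

118.3 mph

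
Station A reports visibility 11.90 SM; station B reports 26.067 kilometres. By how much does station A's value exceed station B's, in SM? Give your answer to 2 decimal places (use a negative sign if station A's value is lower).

station B: 26.067 km = 16.1973 SM.
Difference: 11.9000 − 16.1973 = -4.30 SM.

-4.30 SM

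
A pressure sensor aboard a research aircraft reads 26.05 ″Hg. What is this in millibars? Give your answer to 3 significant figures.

1 inHg = 33.8639 mb, so 26.05 × 33.8639 = 882 mb.

882 mb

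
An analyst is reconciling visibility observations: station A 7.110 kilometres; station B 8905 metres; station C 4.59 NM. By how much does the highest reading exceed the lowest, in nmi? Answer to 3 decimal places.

station A: 7.110 km = 3.83909 nmi.
station B: 8905 m = 4.80832 nmi.
Spread: 4.80832 − 3.83909 = 0.969 nmi.

0.969 nmi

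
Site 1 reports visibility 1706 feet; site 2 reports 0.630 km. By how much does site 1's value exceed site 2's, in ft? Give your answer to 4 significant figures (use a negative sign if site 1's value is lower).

-360.9 ft

site 2: 0.630 km = 2066.929 ft.
Difference: 1706.000 − 2066.929 = -360.9 ft.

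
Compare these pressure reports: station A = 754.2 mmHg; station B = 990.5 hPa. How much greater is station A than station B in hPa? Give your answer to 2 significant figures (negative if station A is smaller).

station A: 754.2 mmHg = 1005.52 hPa.
Difference: 1005.52 − 990.50 = 15 hPa.

15 hPa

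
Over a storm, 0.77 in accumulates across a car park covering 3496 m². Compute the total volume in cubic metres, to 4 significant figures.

68.37 cubic metres

Depth: 0.77 in × 25.4 = 19.558 mm.
1 mm over 1 m² is 1 L, so volume = 19.558 × 3496 = 68374.768 L = 68.37 m³.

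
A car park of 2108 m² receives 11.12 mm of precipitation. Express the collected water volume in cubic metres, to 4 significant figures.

1 mm over 1 m² is 1 L, so volume = 11.12 × 2108 = 23440.96 L = 23.44 m³.

23.44 cubic metres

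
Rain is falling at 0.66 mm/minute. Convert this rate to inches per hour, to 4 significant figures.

0.66 mm/minute × 0.0393701 in/mm × 60 minute/hour = 1.559 in/hour.

1.559 in/hour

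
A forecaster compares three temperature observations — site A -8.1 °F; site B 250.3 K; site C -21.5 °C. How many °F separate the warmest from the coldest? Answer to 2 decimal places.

2.43 °F

site A: -8.1 °F = -22.278 °C.
site B: 250.3 K = -22.850 °C.
Spread: (-21.500) − (-22.850) = 1.350 °C = 2.43 °F.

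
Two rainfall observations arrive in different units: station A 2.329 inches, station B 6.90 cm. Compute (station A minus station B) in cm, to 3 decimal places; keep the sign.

-0.984 cm

station A: 2.329 in = 5.91566 cm.
Difference: 5.91566 − 6.90000 = -0.984 cm.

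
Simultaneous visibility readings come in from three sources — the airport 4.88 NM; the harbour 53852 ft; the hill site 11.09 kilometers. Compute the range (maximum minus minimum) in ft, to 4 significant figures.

24200 ft

the airport: 4.88 nmi = 29651.44 ft.
the hill site: 11.09 km = 36384.51 ft.
Spread: 53852.00 − 29651.44 = 24200 ft.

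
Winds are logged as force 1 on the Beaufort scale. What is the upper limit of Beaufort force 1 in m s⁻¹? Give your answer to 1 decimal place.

Beaufort 1 (light air) spans 0.3–1.5 m/s.

1.5 m/s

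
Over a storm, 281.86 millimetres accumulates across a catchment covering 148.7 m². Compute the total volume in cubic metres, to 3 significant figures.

1 mm over 1 m² is 1 L, so volume = 281.86 × 148.7 = 41912.582 L = 41.9 m³.

41.9 cubic metres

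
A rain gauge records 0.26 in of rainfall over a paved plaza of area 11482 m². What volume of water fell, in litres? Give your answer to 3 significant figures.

75800 litres

Depth: 0.26 in × 25.4 = 6.604 mm.
1 mm over 1 m² is 1 L, so volume = 6.604 × 11482 = 75827.128 L ≈ 75800 L.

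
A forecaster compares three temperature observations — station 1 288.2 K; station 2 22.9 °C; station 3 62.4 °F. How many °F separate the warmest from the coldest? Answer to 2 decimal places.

station 1: 288.2 K = 15.050 °C.
station 3: 62.4 °F = 16.889 °C.
Spread: 22.900 − 15.050 = 7.850 °C = 14.13 °F.

14.13 °F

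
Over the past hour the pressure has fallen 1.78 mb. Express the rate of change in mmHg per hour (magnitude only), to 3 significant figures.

1.78 mb / 1 h × 0.750062 mmHg/mb = 1.34 mmHg/h.

1.34 mmHg per hour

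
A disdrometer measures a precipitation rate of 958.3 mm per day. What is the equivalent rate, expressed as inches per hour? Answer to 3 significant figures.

958.3 mm/day × 0.0393701 in/mm × 0.0416667 day/hour = 1.57 in/hour.

1.57 in/hour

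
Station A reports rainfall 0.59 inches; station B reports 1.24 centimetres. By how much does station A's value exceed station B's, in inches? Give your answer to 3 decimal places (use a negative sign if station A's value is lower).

station B: 1.24 cm = 0.48819 in.
Difference: 0.59000 − 0.48819 = 0.102 in.

0.102 in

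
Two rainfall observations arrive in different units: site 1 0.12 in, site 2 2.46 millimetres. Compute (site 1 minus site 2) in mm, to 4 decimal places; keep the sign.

0.5880 mm

site 1: 0.12 in = 3.048000 mm.
Difference: 3.048000 − 2.460000 = 0.5880 mm.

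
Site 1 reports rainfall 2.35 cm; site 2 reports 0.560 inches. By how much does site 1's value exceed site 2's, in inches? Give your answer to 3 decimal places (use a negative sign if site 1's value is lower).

0.365 in

site 1: 2.35 cm = 0.92520 in.
Difference: 0.92520 − 0.56000 = 0.365 in.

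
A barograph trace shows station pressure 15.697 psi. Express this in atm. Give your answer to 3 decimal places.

1.068 atm

1 psi = 0.068046 atm, so 15.697 × 0.068046 = 1.068 atm.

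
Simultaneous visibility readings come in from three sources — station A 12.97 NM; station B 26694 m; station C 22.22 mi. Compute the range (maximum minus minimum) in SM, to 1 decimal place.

7.3 SM

station A: 12.97 nmi = 14.926 SM.
station B: 26694 m = 16.587 SM.
Spread: 22.220 − 14.926 = 7.3 SM.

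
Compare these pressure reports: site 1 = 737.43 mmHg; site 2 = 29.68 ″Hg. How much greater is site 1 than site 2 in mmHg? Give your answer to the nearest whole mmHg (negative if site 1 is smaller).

-16 mmHg

site 2: 29.68 inHg = 753.87 mmHg.
Difference: 737.43 − 753.87 = -16 mmHg.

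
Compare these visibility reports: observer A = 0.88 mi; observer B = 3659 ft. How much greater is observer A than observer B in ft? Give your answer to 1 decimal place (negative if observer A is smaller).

987.4 ft

observer A: 0.88 SM = 4646.400 ft.
Difference: 4646.400 − 3659.000 = 987.4 ft.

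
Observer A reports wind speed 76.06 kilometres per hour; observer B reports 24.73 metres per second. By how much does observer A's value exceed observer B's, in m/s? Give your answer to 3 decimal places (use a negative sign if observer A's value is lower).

-3.602 m/s

observer A: 76.06 km/h = 21.12778 m/s.
Difference: 21.12778 − 24.73000 = -3.602 m/s.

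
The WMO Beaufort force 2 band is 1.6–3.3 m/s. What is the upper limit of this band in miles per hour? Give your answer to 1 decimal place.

7.4 mph

1.6–3.3 m/s × 2.237 = 3.6–7.4 mph.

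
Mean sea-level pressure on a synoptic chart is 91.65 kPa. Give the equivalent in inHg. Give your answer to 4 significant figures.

27.06 inHg

1 kPa = 0.2953 inHg, so 91.65 × 0.2953 = 27.06 inHg.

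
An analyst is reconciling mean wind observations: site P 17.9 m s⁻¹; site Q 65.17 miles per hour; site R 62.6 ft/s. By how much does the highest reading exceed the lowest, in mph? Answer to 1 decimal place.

25.1 mph

site P: 17.9 m/s = 40.041 mph.
site R: 62.6 ft/s = 42.682 mph.
Spread: 65.170 − 40.041 = 25.1 mph.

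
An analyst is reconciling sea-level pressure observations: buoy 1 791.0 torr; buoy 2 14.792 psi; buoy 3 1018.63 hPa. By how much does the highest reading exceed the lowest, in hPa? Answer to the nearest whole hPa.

buoy 1: 791.0 mmHg = 1054.58 hPa.
buoy 2: 14.792 psi = 1019.87 hPa.
Spread: 1054.58 − 1018.63 = 36 hPa.

36 hPa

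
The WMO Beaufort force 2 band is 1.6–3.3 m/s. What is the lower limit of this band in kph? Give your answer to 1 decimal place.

1.6–3.3 m/s × 3.6 = 5.8–11.9 km/h.

5.8 km/h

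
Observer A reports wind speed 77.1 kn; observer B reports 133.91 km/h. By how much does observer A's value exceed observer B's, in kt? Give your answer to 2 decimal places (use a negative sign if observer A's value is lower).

observer B: 133.91 km/h = 72.3056 kt.
Difference: 77.1000 − 72.3056 = 4.79 kt.

4.79 kt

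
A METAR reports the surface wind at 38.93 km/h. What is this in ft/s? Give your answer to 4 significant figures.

35.48 ft/s

1 km/h = 0.911344 ft/s, so 38.93 × 0.911344 = 35.48 ft/s.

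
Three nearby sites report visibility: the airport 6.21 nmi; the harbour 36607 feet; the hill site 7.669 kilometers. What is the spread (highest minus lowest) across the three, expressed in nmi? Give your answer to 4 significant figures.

2.069 nmi

the harbour: 36607 ft = 6.02474 nmi.
the hill site: 7.669 km = 4.14093 nmi.
Spread: 6.21000 − 4.14093 = 2.069 nmi.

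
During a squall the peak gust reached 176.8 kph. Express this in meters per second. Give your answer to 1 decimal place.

1 km/h = 0.277778 m/s, so 176.8 × 0.277778 = 49.1 m/s.

49.1 m/s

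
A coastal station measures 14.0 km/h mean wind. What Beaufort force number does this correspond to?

14.0 km/h = 3.9 m/s, which is Beaufort 3 (gentle breeze, 3.4–5.4 m/s).

Beaufort force 3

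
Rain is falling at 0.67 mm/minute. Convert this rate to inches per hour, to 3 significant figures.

0.67 mm/minute × 0.0393701 in/mm × 60 minute/hour = 1.58 in/hour.

1.58 in/hour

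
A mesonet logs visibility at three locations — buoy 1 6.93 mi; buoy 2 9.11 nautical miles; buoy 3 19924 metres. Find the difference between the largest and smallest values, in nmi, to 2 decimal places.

4.74 nmi

buoy 1: 6.93 SM = 6.0220 nmi.
buoy 3: 19924 m = 10.7581 nmi.
Spread: 10.7581 − 6.0220 = 4.74 nmi.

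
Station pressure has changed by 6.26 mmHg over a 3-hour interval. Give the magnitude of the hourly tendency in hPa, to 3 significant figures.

6.26 mmHg / 3 h × 1.33322 hPa/mmHg = 2.78 hPa/h.

2.78 hPa per hour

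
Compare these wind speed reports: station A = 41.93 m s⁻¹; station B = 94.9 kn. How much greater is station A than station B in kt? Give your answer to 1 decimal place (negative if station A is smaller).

-13.4 kt

station A: 41.93 m/s = 81.505 kt.
Difference: 81.505 − 94.900 = -13.4 kt.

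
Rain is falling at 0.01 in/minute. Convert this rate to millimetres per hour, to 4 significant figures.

15.24 mm/hour

0.01 in/minute × 25.4 mm/in × 60 minute/hour = 15.24 mm/hour.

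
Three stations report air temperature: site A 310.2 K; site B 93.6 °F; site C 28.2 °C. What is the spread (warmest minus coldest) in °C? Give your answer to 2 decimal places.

site A: 310.2 K = 37.050 °C.
site B: 93.6 °F = 34.222 °C.
Spread: 37.050 − 28.200 = 8.850 °C.

8.85 °C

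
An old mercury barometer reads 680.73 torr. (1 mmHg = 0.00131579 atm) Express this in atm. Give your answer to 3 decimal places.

0.896 atm

1 mmHg = 0.00131579 atm, so 680.73 × 0.00131579 = 0.896 atm.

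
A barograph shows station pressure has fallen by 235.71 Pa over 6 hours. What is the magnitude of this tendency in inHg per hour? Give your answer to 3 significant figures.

0.0116 inHg per hour

235.71 Pa / 6 h × 0.0002953 inHg/Pa = 0.0116 inHg/h.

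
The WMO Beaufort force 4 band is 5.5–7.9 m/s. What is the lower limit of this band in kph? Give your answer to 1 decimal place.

5.5–7.9 m/s × 3.6 = 19.8–28.4 km/h.

19.8 km/h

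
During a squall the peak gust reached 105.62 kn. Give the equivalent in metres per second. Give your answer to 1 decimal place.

1 kt = 0.514444 m/s, so 105.62 × 0.514444 = 54.3 m/s.

54.3 m/s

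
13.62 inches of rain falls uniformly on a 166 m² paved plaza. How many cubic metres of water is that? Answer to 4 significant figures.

57.43 cubic metres

Depth: 13.62 in × 25.4 = 345.948 mm.
1 mm over 1 m² is 1 L, so volume = 345.948 × 166 = 57427.368 L = 57.43 m³.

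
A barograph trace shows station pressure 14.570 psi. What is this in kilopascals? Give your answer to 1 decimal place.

1 psi = 6.89476 kPa, so 14.570 × 6.89476 = 100.5 kPa.

100.5 kPa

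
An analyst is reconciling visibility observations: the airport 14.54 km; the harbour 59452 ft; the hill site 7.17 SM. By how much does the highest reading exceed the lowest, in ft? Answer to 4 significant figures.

21590 ft

the airport: 14.54 km = 47703.41 ft.
the hill site: 7.17 SM = 37857.60 ft.
Spread: 59452.00 − 37857.60 = 21590 ft.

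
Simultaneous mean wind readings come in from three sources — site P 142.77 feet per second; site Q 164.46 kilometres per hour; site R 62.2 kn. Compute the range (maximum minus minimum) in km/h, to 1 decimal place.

49.3 km/h

site P: 142.77 ft/s = 156.659 km/h.
site R: 62.2 kt = 115.194 km/h.
Spread: 164.460 − 115.194 = 49.3 km/h.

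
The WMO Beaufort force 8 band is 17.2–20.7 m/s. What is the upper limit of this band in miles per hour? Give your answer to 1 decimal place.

17.2–20.7 m/s × 2.237 = 38.5–46.3 mph.

46.3 mph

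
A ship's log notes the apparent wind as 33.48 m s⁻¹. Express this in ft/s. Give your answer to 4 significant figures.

109.8 ft/s

1 m/s = 3.28084 ft/s, so 33.48 × 3.28084 = 109.8 ft/s.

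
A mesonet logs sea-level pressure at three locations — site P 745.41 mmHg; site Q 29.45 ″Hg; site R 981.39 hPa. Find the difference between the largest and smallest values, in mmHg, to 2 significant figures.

12 mmHg

site Q: 29.45 inHg = 748.03 mmHg.
site R: 981.39 hPa = 736.10 mmHg.
Spread: 748.03 − 736.10 = 12 mmHg.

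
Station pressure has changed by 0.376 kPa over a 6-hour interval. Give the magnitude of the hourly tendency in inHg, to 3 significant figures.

0.376 kPa / 6 h × 0.2953 inHg/kPa = 0.0185 inHg/h.

0.0185 inHg per hour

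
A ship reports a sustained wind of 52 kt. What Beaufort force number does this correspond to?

52 kt lies in the Beaufort 10 band (storm, 48–55 kt).

Beaufort force 10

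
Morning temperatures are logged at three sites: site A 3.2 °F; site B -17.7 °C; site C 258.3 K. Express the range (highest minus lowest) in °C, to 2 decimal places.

site A: 3.2 °F = -16.000 °C.
site C: 258.3 K = -14.850 °C.
Spread: (-14.850) − (-17.700) = 2.850 °C.

2.85 °C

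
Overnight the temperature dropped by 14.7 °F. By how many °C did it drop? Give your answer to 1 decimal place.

For a temperature change the 32° offset cancels: Δ°C = 14.7 × 0.5556 = 8.2 °C.

8.2 °C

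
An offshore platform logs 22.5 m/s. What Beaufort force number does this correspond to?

Beaufort force 9

22.5 m/s lies in the Beaufort 9 band (strong gale, 20.8–24.4 m/s).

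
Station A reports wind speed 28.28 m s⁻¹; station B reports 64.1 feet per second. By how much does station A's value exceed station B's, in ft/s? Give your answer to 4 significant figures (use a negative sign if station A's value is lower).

28.68 ft/s

station A: 28.28 m/s = 92.7822 ft/s.
Difference: 92.7822 − 64.1000 = 28.68 ft/s.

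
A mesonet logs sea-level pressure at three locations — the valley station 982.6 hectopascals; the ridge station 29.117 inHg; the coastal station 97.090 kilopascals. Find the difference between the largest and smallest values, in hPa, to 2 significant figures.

the ridge station: 29.117 inHg = 986.01 hPa.
the coastal station: 97.090 kPa = 970.90 hPa.
Spread: 986.01 − 970.90 = 15 hPa.

15 hPa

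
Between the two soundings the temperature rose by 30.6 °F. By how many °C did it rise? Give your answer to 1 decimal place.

For a temperature change the 32° offset cancels: Δ°C = 30.6 × 0.5556 = 17.0 °C.

17.0 °C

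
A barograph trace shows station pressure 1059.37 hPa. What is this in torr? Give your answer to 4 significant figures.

794.6 mmHg

1 hPa = 0.750062 mmHg, so 1059.37 × 0.750062 = 794.6 mmHg.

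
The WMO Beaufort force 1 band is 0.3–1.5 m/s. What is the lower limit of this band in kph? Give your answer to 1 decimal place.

0.3–1.5 m/s × 3.6 = 1.1–5.4 km/h.

1.1 km/h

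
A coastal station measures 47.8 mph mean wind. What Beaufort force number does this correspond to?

47.8 mph = 21.4 m/s, which is Beaufort 9 (strong gale, 20.8–24.4 m/s).

Beaufort force 9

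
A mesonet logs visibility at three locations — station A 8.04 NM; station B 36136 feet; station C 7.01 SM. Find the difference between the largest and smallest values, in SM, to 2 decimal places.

2.41 SM

station A: 8.04 nmi = 9.2523 SM.
station B: 36136 ft = 6.8439 SM.
Spread: 9.2523 − 6.8439 = 2.41 SM.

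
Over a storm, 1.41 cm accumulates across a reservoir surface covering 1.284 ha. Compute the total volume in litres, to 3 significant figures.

Depth: 1.41 cm × 10 = 14.1 mm.
Area: 1.284 ha = 12840 m².
1 mm over 1 m² is 1 L, so volume = 14.1 × 12840 = 181044 L ≈ 181000 L.

181000 litres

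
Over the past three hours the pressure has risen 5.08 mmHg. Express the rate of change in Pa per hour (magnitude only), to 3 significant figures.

5.08 mmHg / 3 h × 133.322 Pa/mmHg = 226 Pa/h.

226 Pa per hour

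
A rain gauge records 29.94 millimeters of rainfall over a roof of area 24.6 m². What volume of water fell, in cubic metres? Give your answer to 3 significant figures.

1 mm over 1 m² is 1 L, so volume = 29.94 × 24.6 = 736.524 L = 0.737 m³.

0.737 cubic metres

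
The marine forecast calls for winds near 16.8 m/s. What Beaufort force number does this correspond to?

Beaufort force 7

16.8 m/s lies in the Beaufort 7 band (near gale, 13.9–17.1 m/s).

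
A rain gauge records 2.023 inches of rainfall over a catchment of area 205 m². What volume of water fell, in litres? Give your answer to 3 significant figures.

Depth: 2.023 in × 25.4 = 51.3842 mm.
1 mm over 1 m² is 1 L, so volume = 51.3842 × 205 = 10533.761 L ≈ 10500 L.

10500 litres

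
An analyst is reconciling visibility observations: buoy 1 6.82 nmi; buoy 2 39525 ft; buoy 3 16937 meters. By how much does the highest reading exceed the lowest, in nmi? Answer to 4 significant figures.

buoy 2: 39525 ft = 6.50498 nmi.
buoy 3: 16937 m = 9.14525 nmi.
Spread: 9.14525 − 6.50498 = 2.640 nmi.

2.640 nmi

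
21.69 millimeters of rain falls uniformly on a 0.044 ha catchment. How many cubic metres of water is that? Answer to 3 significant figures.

9.54 cubic metres

Area: 0.044 ha = 440 m².
1 mm over 1 m² is 1 L, so volume = 21.69 × 440 = 9543.6 L = 9.54 m³.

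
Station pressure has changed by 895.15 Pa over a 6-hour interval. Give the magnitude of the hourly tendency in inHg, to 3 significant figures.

0.0441 inHg per hour

895.15 Pa / 6 h × 0.0002953 inHg/Pa = 0.0441 inHg/h.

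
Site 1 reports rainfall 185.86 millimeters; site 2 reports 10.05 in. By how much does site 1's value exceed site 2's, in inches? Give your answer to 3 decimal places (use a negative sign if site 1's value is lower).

-2.733 in

site 1: 185.86 mm = 7.31732 in.
Difference: 7.31732 − 10.05000 = -2.733 in.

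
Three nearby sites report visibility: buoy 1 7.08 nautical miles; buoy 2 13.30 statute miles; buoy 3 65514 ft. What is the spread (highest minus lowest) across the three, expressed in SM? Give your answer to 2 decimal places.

buoy 1: 7.08 nmi = 8.1475 SM.
buoy 3: 65514 ft = 12.4080 SM.
Spread: 13.3000 − 8.1475 = 5.15 SM.

5.15 SM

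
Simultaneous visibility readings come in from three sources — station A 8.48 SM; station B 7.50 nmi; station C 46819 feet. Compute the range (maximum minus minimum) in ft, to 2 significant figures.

station A: 8.48 SM = 44774.40 ft.
station B: 7.50 nmi = 45570.87 ft.
Spread: 46819.00 − 44774.40 = 2000 ft.

2000 ft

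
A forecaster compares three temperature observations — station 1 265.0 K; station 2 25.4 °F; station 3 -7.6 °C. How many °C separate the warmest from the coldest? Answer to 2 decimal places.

station 1: 265.0 K = -8.150 °C.
station 2: 25.4 °F = -3.667 °C.
Spread: (-3.667) − (-8.150) = 4.483 °C.

4.48 °C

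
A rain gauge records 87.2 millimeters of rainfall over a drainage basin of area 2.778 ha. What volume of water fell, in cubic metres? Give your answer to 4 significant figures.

2422 cubic metres

Area: 2.778 ha = 27780 m².
1 mm over 1 m² is 1 L, so volume = 87.2 × 27780 = 2422416 L = 2422 m³.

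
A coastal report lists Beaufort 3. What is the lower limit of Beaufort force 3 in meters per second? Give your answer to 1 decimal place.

Beaufort 3 (gentle breeze) spans 3.4–5.4 m/s.

3.4 m/s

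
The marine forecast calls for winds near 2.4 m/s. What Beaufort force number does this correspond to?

Beaufort force 2

2.4 m/s lies in the Beaufort 2 band (light breeze, 1.6–3.3 m/s).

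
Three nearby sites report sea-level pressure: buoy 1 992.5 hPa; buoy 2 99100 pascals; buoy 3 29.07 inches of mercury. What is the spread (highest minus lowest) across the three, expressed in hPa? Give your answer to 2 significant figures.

buoy 2: 99100 Pa = 991.000 hPa.
buoy 3: 29.07 inHg = 984.423 hPa.
Spread: 992.500 − 984.423 = 8.1 hPa.

8.1 hPa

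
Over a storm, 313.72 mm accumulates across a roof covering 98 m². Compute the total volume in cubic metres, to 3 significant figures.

30.7 cubic metres

1 mm over 1 m² is 1 L, so volume = 313.72 × 98 = 30744.56 L = 30.7 m³.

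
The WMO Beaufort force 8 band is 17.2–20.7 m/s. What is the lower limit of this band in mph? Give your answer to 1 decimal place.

17.2–20.7 m/s × 2.237 = 38.5–46.3 mph.

38.5 mph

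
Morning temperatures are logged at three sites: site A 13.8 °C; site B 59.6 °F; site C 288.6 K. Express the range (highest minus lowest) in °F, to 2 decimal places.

site B: 59.6 °F = 15.333 °C.
site C: 288.6 K = 15.450 °C.
Spread: 15.450 − 13.800 = 1.650 °C = 2.97 °F.

2.97 °F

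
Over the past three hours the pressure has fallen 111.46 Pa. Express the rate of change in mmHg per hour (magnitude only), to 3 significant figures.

0.279 mmHg per hour

111.46 Pa / 3 h × 0.00750062 mmHg/Pa = 0.279 mmHg/h.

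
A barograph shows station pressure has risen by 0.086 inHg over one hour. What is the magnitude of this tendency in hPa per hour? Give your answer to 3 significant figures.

0.086 inHg / 1 h × 33.8639 hPa/inHg = 2.91 hPa/h.

2.91 hPa per hour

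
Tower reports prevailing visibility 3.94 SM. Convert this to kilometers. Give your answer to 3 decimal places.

1 SM = 1.60934 km, so 3.94 × 1.60934 = 6.341 km.

6.341 km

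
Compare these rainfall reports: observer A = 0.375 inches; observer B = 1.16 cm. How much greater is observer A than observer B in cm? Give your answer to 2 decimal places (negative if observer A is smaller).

observer A: 0.375 in = 0.9525 cm.
Difference: 0.9525 − 1.1600 = -0.21 cm.

-0.21 cm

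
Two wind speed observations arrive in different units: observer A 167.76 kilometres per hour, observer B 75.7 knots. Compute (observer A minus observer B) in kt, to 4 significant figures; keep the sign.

observer A: 167.76 km/h = 90.5832 kt.
Difference: 90.5832 − 75.7000 = 14.88 kt.

14.88 kt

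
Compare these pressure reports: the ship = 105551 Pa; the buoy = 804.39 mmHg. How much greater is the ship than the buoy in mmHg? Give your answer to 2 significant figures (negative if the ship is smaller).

the ship: 105551 Pa = 791.70 mmHg.
Difference: 791.70 − 804.39 = -13 mmHg.

-13 mmHg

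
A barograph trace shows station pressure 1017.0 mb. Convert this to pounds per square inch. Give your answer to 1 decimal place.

14.8 psi

1 mb = 0.0145038 psi, so 1017.0 × 0.0145038 = 14.8 psi.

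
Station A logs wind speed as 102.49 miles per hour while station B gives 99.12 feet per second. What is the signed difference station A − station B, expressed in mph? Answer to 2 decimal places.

34.91 mph

station B: 99.12 ft/s = 67.5818 mph.
Difference: 102.4900 − 67.5818 = 34.91 mph.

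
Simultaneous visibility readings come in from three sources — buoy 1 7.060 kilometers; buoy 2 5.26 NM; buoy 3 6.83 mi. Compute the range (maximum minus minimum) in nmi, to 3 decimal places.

buoy 1: 7.060 km = 3.81210 nmi.
buoy 3: 6.83 SM = 5.93511 nmi.
Spread: 5.93511 − 3.81210 = 2.123 nmi.

2.123 nmi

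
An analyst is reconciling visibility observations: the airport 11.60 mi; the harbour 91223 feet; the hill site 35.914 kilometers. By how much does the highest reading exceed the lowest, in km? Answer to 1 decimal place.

the airport: 11.60 SM = 18.668 km.
the harbour: 91223 ft = 27.805 km.
Spread: 35.914 − 18.668 = 17.2 km.

17.2 km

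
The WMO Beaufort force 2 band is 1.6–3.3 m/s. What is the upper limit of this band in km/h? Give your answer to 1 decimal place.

11.9 km/h

1.6–3.3 m/s × 3.6 = 5.8–11.9 km/h.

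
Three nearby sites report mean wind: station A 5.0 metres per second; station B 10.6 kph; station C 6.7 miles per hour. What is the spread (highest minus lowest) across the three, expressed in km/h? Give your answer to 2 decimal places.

7.40 km/h

station A: 5.0 m/s = 18.0000 km/h.
station C: 6.7 mph = 10.7826 km/h.
Spread: 18.0000 − 10.6000 = 7.40 km/h.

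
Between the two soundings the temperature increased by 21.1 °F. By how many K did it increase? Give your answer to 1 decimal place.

Converting a difference, only the 9/5 scale factor applies: ΔK = 21.1 × 0.5556 = 11.7 K.

11.7 K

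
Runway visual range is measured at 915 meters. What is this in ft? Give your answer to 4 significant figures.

3002 ft

1 m = 3.28084 ft, so 915 × 3.28084 = 3002 ft.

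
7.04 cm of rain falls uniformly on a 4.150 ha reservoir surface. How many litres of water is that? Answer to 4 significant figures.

2922000 litres

Depth: 7.04 cm × 10 = 70.4 mm.
Area: 4.150 ha = 41500 m².
1 mm over 1 m² is 1 L, so volume = 70.4 × 41500 = 2921600 L ≈ 2922000 L.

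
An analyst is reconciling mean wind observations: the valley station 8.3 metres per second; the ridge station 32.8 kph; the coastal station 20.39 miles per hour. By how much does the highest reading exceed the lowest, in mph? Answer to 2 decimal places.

1.82 mph

the valley station: 8.3 m/s = 18.5666 mph.
the ridge station: 32.8 km/h = 20.3810 mph.
Spread: 20.3900 − 18.5666 = 1.82 mph.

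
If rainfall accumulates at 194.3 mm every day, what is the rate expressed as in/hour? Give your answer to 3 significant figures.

194.3 mm/day × 0.0393701 in/mm × 0.0416667 day/hour = 0.319 in/hour.

0.319 in/hour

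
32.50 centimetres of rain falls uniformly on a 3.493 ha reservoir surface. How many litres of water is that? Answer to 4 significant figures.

11350000 litres

Depth: 32.50 cm × 10 = 325 mm.
Area: 3.493 ha = 34930 m².
1 mm over 1 m² is 1 L, so volume = 325 × 34930 = 11352250 L ≈ 11350000 L.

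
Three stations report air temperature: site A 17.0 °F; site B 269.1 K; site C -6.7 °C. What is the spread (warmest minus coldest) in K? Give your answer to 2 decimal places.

site A: 17.0 °F = -8.333 °C.
site B: 269.1 K = -4.050 °C.
Spread: (-4.050) − (-8.333) = 4.283 °C.

4.28 K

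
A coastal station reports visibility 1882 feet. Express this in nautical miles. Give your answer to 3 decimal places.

1 ft = 0.000164579 nmi, so 1882 × 0.000164579 = 0.310 nmi.

0.310 nmi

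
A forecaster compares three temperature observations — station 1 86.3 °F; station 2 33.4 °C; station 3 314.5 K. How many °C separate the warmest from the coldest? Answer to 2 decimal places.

11.18 °C

station 1: 86.3 °F = 30.167 °C.
station 3: 314.5 K = 41.350 °C.
Spread: 41.350 − 30.167 = 11.183 °C.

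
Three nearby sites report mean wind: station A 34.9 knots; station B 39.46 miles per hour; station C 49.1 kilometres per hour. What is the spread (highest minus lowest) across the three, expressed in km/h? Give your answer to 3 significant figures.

station A: 34.9 kt = 64.635 km/h.
station B: 39.46 mph = 63.505 km/h.
Spread: 64.635 − 49.100 = 15.5 km/h.

15.5 km/h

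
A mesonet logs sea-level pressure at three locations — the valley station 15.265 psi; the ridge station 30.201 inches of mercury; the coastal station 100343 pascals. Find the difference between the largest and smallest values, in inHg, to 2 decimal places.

1.45 inHg

the valley station: 15.265 psi = 31.0799 inHg.
the coastal station: 100343 Pa = 29.6313 inHg.
Spread: 31.0799 − 29.6313 = 1.45 inHg.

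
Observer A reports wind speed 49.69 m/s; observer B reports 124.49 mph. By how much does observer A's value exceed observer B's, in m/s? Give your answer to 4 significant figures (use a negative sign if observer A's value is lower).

-5.962 m/s

observer B: 124.49 mph = 55.65201 m/s.
Difference: 49.69000 − 55.65201 = -5.962 m/s.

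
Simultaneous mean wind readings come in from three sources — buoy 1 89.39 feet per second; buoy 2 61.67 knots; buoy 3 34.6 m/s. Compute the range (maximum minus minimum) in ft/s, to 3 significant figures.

24.1 ft/s

buoy 2: 61.67 kt = 104.087 ft/s.
buoy 3: 34.6 m/s = 113.517 ft/s.
Spread: 113.517 − 89.390 = 24.1 ft/s.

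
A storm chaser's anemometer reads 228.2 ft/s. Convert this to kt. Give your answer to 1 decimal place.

1 ft/s = 0.592484 kt, so 228.2 × 0.592484 = 135.2 kt.

135.2 kt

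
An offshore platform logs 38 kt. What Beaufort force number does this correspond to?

Beaufort force 8

38 kt lies in the Beaufort 8 band (gale, 34–40 kt).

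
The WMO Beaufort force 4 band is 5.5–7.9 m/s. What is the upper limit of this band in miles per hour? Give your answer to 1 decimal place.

5.5–7.9 m/s × 2.237 = 12.3–17.7 mph.

17.7 mph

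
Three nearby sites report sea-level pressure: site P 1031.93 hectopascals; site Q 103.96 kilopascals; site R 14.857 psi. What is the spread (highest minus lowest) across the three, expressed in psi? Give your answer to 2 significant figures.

0.22 psi

site P: 1031.93 hPa = 14.9669 psi.
site Q: 103.96 kPa = 15.0781 psi.
Spread: 15.0781 − 14.8570 = 0.22 psi.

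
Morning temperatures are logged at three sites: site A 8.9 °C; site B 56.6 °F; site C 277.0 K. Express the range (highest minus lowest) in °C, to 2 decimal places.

site B: 56.6 °F = 13.667 °C.
site C: 277.0 K = 3.850 °C.
Spread: 13.667 − 3.850 = 9.817 °C.

9.82 °C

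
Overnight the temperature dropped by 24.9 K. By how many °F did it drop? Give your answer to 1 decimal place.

44.8 °F

Converting a difference, only the 9/5 scale factor applies: Δ°F = 24.9 × 1.8 = 44.8 °F.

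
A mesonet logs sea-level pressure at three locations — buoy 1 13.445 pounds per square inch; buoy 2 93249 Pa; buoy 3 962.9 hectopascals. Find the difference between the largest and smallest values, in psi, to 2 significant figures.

buoy 2: 93249 Pa = 13.5246 psi.
buoy 3: 962.9 hPa = 13.9657 psi.
Spread: 13.9657 − 13.4450 = 0.52 psi.

0.52 psi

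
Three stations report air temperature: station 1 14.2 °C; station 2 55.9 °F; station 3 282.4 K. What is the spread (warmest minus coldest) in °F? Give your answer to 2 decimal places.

station 2: 55.9 °F = 13.278 °C.
station 3: 282.4 K = 9.250 °C.
Spread: 14.200 − 9.250 = 4.950 °C = 8.91 °F.

8.91 °F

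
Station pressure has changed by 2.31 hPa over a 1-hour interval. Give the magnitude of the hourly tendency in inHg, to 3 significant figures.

2.31 hPa / 1 h × 0.02953 inHg/hPa = 0.0682 inHg/h.

0.0682 inHg per hour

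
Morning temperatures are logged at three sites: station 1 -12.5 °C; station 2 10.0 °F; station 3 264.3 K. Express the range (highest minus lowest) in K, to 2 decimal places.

station 2: 10.0 °F = -12.222 °C.
station 3: 264.3 K = -8.850 °C.
Spread: (-8.850) − (-12.500) = 3.650 °C.

3.65 K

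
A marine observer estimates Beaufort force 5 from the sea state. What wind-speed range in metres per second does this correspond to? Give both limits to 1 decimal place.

Beaufort 5 (fresh breeze) spans 8.0–10.7 m/s.

8.0 to 10.7 m/s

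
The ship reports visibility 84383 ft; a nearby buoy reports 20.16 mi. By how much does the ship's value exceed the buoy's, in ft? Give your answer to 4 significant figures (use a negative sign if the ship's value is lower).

the buoy: 20.16 SM = 106444.80 ft.
Difference: 84383.00 − 106444.80 = -22060 ft.

-22060 ft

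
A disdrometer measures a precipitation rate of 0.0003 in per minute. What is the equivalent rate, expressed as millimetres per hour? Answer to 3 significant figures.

0.0003 in/minute × 25.4 mm/in × 60 minute/hour = 0.457 mm/hour.

0.457 mm/hour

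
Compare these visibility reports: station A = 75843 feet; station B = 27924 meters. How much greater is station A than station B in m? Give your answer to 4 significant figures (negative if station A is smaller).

-4807 m

station A: 75843 ft = 23116.95 m.
Difference: 23116.95 − 27924.00 = -4807 m.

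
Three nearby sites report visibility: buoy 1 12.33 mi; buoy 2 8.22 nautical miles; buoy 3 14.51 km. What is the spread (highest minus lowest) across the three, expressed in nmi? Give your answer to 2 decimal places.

buoy 1: 12.33 SM = 10.7145 nmi.
buoy 3: 14.51 km = 7.8348 nmi.
Spread: 10.7145 − 7.8348 = 2.88 nmi.

2.88 nmi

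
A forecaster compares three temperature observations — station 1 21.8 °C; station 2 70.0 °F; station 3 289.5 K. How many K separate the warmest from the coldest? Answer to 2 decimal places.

5.45 K

station 2: 70.0 °F = 21.111 °C.
station 3: 289.5 K = 16.350 °C.
Spread: 21.800 − 16.350 = 5.450 °C.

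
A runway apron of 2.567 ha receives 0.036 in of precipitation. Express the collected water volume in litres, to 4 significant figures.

23470 litres

Depth: 0.036 in × 25.4 = 0.9144 mm.
Area: 2.567 ha = 25670 m².
1 mm over 1 m² is 1 L, so volume = 0.9144 × 25670 = 23472.648 L ≈ 23470 L.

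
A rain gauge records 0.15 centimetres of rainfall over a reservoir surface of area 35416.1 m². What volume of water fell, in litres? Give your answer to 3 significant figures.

Depth: 0.15 cm × 10 = 1.5 mm.
1 mm over 1 m² is 1 L, so volume = 1.5 × 35416.1 = 53124.15 L ≈ 53100 L.

53100 litres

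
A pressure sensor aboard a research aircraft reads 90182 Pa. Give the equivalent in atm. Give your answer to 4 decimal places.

0.8900 atm

1 Pa = 9.86923e-06 atm, so 90182 × 9.86923e-06 = 0.8900 atm.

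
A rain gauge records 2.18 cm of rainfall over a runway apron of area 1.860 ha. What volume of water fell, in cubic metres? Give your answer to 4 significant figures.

Depth: 2.18 cm × 10 = 21.8 mm.
Area: 1.860 ha = 18600 m².
1 mm over 1 m² is 1 L, so volume = 21.8 × 18600 = 405480 L = 405.5 m³.

405.5 cubic metres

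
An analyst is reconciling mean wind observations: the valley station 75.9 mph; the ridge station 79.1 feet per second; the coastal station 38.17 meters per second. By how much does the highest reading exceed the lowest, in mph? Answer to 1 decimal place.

31.5 mph

the ridge station: 79.1 ft/s = 53.932 mph.
the coastal station: 38.17 m/s = 85.384 mph.
Spread: 85.384 − 53.932 = 31.5 mph.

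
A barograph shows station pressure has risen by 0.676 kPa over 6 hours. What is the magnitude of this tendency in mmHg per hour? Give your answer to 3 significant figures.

0.676 kPa / 6 h × 7.50062 mmHg/kPa = 0.845 mmHg/h.

0.845 mmHg per hour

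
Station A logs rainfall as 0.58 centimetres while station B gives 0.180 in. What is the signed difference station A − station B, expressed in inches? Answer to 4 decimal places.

station A: 0.58 cm = 0.228346 in.
Difference: 0.228346 − 0.180000 = 0.0483 in.

0.0483 in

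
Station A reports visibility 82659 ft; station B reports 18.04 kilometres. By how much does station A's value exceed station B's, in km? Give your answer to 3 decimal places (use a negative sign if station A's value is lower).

7.154 km

station A: 82659 ft = 25.19446 km.
Difference: 25.19446 − 18.04000 = 7.154 km.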